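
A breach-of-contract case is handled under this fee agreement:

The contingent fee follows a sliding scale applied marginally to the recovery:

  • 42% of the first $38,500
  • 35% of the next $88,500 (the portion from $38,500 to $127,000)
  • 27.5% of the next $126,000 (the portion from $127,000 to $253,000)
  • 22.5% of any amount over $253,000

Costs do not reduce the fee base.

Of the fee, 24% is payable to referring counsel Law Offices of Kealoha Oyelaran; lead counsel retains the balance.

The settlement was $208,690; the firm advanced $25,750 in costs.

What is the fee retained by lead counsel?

$52,903.41

Fee base is the gross recovery, $208,690; costs are reimbursed separately.
First $38,500 at 42% = $16,170.00
Next $88,500 at 35% = $30,975.00
Remaining $81,690 at 27.5% = $22,464.75
Fee: $16,170.00 + $30,975.00 + $22,464.75 = $69,609.75
Referral share: 24% of $69,609.75 = $16,706.34; lead counsel retains $69,609.75 − $16,706.34 = $52,903.41.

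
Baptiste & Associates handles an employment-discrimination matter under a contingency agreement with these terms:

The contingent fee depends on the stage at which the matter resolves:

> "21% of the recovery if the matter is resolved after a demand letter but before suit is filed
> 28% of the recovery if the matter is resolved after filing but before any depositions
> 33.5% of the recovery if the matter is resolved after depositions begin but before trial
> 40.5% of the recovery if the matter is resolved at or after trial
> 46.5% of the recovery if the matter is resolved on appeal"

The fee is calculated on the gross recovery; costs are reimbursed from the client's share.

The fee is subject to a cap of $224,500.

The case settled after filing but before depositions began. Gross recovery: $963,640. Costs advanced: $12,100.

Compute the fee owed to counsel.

Fee base is the gross recovery, $963,640; costs are reimbursed separately.
The matter settled after filing but before depositions began, so the 28% rate applies.
$963,640 × 28% = $269,819.20
$269,819.20 exceeds the $224,500 cap, so the fee is capped at $224,500.00.

$224,500.00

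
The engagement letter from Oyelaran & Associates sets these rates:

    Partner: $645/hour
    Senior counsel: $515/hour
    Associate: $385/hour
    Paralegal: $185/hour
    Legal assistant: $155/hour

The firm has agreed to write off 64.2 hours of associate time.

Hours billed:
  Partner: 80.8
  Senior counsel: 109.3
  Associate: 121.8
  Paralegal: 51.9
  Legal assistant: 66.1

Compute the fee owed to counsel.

$150,428.50

Partner: 80.8 × $645 = $52,116.00
Senior counsel: 109.3 × $515 = $56,289.50
Associate: 121.8 × $385 = $46,893.00
Paralegal: 51.9 × $185 = $9,601.50
Legal assistant: 66.1 × $155 = $10,245.50
Subtotal: $175,145.50
Write-off: 64.2 × $385 = $24,717.00
Total: $175,145.50 − $24,717.00 = $150,428.50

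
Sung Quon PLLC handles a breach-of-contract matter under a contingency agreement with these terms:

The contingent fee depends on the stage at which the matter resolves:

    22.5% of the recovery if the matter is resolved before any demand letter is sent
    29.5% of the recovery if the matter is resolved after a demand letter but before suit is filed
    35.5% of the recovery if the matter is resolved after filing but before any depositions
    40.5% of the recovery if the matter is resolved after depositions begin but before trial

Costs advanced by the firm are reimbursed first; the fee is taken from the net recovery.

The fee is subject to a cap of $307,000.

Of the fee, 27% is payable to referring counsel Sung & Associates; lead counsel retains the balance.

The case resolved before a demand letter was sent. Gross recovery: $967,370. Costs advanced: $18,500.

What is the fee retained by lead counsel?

$155,851.90

Fee base (net of costs): $967,370 − $18,500 = $948,870
The matter resolved before a demand letter was sent, so the 22.5% rate applies.
$948,870 × 22.5% = $213,495.75
$213,495.75 is under the $307,000 cap.
Referral share: 27% of $213,495.75 = $57,643.85; lead counsel retains $213,495.75 − $57,643.85 = $155,851.90.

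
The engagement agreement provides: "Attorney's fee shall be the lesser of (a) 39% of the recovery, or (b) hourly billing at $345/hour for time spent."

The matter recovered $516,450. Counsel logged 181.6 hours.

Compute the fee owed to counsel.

(a) 39% of $516,450 = $201,415.50
(b) 181.6 × $345 = $62,652.00
The lesser is (b): $62,652.00.

$62,652.00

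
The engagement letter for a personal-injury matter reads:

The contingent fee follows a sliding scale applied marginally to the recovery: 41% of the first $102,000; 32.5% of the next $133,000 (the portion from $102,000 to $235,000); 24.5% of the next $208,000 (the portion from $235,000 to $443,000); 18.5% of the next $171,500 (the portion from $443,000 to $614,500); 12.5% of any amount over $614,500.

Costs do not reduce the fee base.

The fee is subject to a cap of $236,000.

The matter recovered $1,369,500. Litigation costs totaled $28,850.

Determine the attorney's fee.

Fee base is the gross recovery, $1,369,500; costs are reimbursed separately.
First $102,000 at 41% = $41,820.00
Next $133,000 at 32.5% = $43,225.00
Next $208,000 at 24.5% = $50,960.00
Next $171,500 at 18.5% = $31,727.50
Remaining $755,000 at 12.5% = $94,375.00
Fee: $41,820.00 + $43,225.00 + $50,960.00 + $31,727.50 + $94,375.00 = $262,107.50
$262,107.50 exceeds the $236,000 cap, so the fee is capped at $236,000.00.

$236,000.00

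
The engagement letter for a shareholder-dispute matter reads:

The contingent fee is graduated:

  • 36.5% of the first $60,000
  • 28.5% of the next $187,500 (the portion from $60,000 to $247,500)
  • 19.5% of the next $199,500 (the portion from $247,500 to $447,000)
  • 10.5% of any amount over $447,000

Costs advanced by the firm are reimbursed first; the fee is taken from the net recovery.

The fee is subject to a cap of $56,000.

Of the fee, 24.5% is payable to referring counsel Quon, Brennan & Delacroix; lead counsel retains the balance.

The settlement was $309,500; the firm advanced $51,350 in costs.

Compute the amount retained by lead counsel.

Fee base (net of costs): $309,500 − $51,350 = $258,150
First $60,000 at 36.5% = $21,900.00
Next $187,500 at 28.5% = $53,437.50
Remaining $10,650 at 19.5% = $2,076.75
Fee: $21,900.00 + $53,437.50 + $2,076.75 = $77,414.25
$77,414.25 exceeds the $56,000 cap, so the fee is capped at $56,000.00.
Referral share: 24.5% of $56,000.00 = $13,720.00; lead counsel retains $56,000.00 − $13,720.00 = $42,280.00.

$42,280.00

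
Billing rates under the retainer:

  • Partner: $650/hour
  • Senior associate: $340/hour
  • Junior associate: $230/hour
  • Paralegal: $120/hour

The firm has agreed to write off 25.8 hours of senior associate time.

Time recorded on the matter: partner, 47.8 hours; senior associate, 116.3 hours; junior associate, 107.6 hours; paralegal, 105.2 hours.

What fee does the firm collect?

$99,212.00

Partner: 47.8 × $650 = $31,070.00
Senior associate: 116.3 × $340 = $39,542.00
Junior associate: 107.6 × $230 = $24,748.00
Paralegal: 105.2 × $120 = $12,624.00
Subtotal: $107,984.00
Write-off: 25.8 × $340 = $8,772.00
Total: $107,984.00 − $8,772.00 = $99,212.00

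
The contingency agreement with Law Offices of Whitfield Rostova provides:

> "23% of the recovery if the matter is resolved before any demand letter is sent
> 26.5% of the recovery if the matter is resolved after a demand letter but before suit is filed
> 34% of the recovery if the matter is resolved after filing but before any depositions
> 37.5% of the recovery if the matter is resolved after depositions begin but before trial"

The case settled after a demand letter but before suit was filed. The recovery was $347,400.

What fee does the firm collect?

$92,061.00

The matter settled after a demand letter but before suit was filed, so the 26.5% rate applies.
$347,400 × 26.5% = $92,061.00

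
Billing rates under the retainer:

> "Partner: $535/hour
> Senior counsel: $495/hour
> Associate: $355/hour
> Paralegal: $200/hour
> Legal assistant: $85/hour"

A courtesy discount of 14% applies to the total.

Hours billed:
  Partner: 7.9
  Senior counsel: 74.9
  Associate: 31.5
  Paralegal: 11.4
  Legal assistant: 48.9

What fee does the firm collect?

Partner: 7.9 × $535 = $4,226.50
Senior counsel: 74.9 × $495 = $37,075.50
Associate: 31.5 × $355 = $11,182.50
Paralegal: 11.4 × $200 = $2,280.00
Legal assistant: 48.9 × $85 = $4,156.50
Subtotal: $58,921.00
Less 14% discount: −$8,248.94
Total: $58,921.00 − $8,248.94 = $50,672.06

$50,672.06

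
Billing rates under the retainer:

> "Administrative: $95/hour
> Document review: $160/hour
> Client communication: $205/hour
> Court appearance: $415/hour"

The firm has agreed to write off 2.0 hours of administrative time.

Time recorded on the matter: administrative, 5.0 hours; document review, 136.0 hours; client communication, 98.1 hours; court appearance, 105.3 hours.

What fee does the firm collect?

Administrative: 5.0 × $95 = $475.00
Document review: 136.0 × $160 = $21,760.00
Client communication: 98.1 × $205 = $20,110.50
Court appearance: 105.3 × $415 = $43,699.50
Subtotal: $86,045.00
Write-off: 2.0 × $95 = $190.00
Total: $86,045.00 − $190.00 = $85,855.00

$85,855.00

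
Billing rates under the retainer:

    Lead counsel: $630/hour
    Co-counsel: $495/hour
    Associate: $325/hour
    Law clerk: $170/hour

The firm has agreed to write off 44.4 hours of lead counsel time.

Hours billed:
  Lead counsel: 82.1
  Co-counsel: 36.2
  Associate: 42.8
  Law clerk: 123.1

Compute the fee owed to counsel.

$76,507.00

Lead counsel: 82.1 × $630 = $51,723.00
Co-counsel: 36.2 × $495 = $17,919.00
Associate: 42.8 × $325 = $13,910.00
Law clerk: 123.1 × $170 = $20,927.00
Subtotal: $104,479.00
Write-off: 44.4 × $630 = $27,972.00
Total: $104,479.00 − $27,972.00 = $76,507.00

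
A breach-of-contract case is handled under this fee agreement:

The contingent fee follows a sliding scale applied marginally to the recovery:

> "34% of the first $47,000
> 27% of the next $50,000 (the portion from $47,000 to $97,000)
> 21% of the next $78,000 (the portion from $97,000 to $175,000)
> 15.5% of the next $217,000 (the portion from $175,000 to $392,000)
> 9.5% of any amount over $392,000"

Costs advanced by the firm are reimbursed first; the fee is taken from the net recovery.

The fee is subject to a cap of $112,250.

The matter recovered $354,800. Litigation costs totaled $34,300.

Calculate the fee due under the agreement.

Fee base (net of costs): $354,800 − $34,300 = $320,500
First $47,000 at 34% = $15,980.00
Next $50,000 at 27% = $13,500.00
Next $78,000 at 21% = $16,380.00
Remaining $145,500 at 15.5% = $22,552.50
Fee: $15,980.00 + $13,500.00 + $16,380.00 + $22,552.50 = $68,412.50
$68,412.50 is under the $112,250 cap.

$68,412.50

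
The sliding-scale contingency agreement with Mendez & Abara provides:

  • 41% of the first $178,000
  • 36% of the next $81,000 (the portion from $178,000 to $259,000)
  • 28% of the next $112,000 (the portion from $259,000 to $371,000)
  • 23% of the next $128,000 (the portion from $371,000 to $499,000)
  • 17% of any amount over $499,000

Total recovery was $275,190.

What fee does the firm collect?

$106,673.20

First $178,000 at 41% = $72,980.00
Next $81,000 at 36% = $29,160.00
Remaining $16,190 at 28% = $4,533.20
Fee: $72,980.00 + $29,160.00 + $4,533.20 = $106,673.20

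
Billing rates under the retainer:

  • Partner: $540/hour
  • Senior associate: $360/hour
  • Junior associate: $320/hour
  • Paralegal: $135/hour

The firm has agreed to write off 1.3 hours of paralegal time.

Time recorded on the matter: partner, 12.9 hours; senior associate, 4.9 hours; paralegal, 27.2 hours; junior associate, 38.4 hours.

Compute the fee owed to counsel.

$24,514.50

Partner: 12.9 × $540 = $6,966.00
Senior associate: 4.9 × $360 = $1,764.00
Junior associate: 38.4 × $320 = $12,288.00
Paralegal: 27.2 × $135 = $3,672.00
Subtotal: $24,690.00
Write-off: 1.3 × $135 = $175.50
Total: $24,690.00 − $175.50 = $24,514.50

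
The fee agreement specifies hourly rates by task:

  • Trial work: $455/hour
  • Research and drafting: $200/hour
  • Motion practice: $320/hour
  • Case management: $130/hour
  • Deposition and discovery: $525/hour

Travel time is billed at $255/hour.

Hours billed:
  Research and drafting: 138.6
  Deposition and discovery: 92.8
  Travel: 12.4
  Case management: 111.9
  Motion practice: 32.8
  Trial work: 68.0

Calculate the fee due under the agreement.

Trial work: 68.0 × $455 = $30,940.00
Research and drafting: 138.6 × $200 = $27,720.00
Motion practice: 32.8 × $320 = $10,496.00
Case management: 111.9 × $130 = $14,547.00
Deposition and discovery: 92.8 × $525 = $48,720.00
Subtotal: $30,940.00 + $27,720.00 + $10,496.00 + $14,547.00 + $48,720.00 = $132,423.00
Travel: 12.4 × $255 = $3,162.00
Total: $132,423.00 + $3,162.00 = $135,585.00

$135,585.00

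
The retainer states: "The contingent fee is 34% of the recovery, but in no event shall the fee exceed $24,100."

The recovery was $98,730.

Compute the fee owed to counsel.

$24,100.00

34% of $98,730 = $33,568.20
That exceeds the $24,100 cap, so the fee is capped at $24,100.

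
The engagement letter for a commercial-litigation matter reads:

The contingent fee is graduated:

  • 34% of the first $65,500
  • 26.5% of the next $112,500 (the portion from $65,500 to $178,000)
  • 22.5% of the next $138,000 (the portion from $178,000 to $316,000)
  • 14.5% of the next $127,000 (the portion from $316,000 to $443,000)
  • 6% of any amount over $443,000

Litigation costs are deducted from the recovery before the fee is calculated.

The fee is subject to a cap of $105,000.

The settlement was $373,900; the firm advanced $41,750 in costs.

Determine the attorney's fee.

Fee base (net of costs): $373,900 − $41,750 = $332,150
First $65,500 at 34% = $22,270.00
Next $112,500 at 26.5% = $29,812.50
Next $138,000 at 22.5% = $31,050.00
Remaining $16,150 at 14.5% = $2,341.75
Fee: $22,270.00 + $29,812.50 + $31,050.00 + $2,341.75 = $85,474.25
$85,474.25 is under the $105,000 cap.

$85,474.25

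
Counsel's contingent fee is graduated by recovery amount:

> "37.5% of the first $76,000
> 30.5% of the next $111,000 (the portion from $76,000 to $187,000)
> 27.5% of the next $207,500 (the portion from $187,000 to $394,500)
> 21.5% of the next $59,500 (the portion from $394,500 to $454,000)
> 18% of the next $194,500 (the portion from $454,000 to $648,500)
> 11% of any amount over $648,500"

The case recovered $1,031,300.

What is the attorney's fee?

First $76,000 at 37.5% = $28,500.00
Next $111,000 at 30.5% = $33,855.00
Next $207,500 at 27.5% = $57,062.50
Next $59,500 at 21.5% = $12,792.50
Next $194,500 at 18% = $35,010.00
Remaining $382,800 at 11% = $42,108.00
Fee: $28,500.00 + $33,855.00 + $57,062.50 + $12,792.50 + $35,010.00 + $42,108.00 = $209,328.00

$209,328.00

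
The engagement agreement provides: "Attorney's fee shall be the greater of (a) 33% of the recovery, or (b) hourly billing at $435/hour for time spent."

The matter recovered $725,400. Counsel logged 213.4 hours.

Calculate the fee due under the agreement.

(a) 33% of $725,400 = $239,382.00
(b) 213.4 × $435 = $92,829.00
The greater is (a): $239,382.00.

$239,382.00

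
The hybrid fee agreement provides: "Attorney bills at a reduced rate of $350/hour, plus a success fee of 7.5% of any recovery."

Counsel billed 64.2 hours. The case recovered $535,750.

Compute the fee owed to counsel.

Hourly: 64.2 × $350 = $22,470.00
Success fee: 7.5% of $535,750 = $40,181.25
Total: $22,470.00 + $40,181.25 = $62,651.25

$62,651.25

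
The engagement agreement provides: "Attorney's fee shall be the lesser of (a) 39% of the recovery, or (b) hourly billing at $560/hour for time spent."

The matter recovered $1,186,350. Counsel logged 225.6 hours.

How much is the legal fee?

$126,336.00

(a) 39% of $1,186,350 = $462,676.50
(b) 225.6 × $560 = $126,336.00
The lesser is (b): $126,336.00.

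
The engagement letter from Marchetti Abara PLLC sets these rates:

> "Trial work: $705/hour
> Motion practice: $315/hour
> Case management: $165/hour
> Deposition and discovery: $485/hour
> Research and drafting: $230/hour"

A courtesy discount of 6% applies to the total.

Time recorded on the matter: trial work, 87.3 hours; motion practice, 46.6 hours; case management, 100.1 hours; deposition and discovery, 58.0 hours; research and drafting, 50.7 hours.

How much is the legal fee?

Trial work: 87.3 × $705 = $61,546.50
Motion practice: 46.6 × $315 = $14,679.00
Case management: 100.1 × $165 = $16,516.50
Deposition and discovery: 58.0 × $485 = $28,130.00
Research and drafting: 50.7 × $230 = $11,661.00
Subtotal: $132,533.00
Less 6% discount: −$7,951.98
Total: $132,533.00 − $7,951.98 = $124,581.02

$124,581.02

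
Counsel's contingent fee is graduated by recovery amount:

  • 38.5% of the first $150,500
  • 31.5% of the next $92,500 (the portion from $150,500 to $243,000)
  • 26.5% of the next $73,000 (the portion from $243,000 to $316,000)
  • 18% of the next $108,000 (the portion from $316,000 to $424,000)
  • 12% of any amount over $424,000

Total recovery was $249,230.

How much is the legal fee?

$88,730.95

First $150,500 at 38.5% = $57,942.50
Next $92,500 at 31.5% = $29,137.50
Remaining $6,230 at 26.5% = $1,650.95
Fee: $57,942.50 + $29,137.50 + $1,650.95 = $88,730.95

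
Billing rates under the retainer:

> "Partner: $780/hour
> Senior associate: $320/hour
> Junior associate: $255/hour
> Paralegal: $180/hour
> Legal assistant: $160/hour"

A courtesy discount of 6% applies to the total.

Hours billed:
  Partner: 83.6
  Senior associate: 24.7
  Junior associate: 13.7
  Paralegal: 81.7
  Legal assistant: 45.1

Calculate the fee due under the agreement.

$92,615.85

Partner: 83.6 × $780 = $65,208.00
Senior associate: 24.7 × $320 = $7,904.00
Junior associate: 13.7 × $255 = $3,493.50
Paralegal: 81.7 × $180 = $14,706.00
Legal assistant: 45.1 × $160 = $7,216.00
Subtotal: $98,527.50
Less 6% discount: −$5,911.65
Total: $98,527.50 − $5,911.65 = $92,615.85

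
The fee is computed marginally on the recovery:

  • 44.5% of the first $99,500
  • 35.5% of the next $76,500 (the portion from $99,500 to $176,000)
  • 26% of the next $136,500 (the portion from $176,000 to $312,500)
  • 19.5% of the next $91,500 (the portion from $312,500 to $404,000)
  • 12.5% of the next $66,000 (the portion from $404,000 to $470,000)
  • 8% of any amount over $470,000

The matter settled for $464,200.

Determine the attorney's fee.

First $99,500 at 44.5% = $44,277.50
Next $76,500 at 35.5% = $27,157.50
Next $136,500 at 26% = $35,490.00
Next $91,500 at 19.5% = $17,842.50
Remaining $60,200 at 12.5% = $7,525.00
Fee: $44,277.50 + $27,157.50 + $35,490.00 + $17,842.50 + $7,525.00 = $132,292.50

$132,292.50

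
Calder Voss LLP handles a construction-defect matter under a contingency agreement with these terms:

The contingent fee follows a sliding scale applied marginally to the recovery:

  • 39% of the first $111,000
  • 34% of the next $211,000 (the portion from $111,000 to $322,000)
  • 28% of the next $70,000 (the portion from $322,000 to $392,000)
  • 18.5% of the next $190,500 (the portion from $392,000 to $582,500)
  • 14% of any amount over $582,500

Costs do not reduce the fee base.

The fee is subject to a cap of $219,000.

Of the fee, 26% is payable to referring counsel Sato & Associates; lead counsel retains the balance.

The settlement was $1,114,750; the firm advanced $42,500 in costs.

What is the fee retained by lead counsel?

$162,060.00

Fee base is the gross recovery, $1,114,750; costs are reimbursed separately.
First $111,000 at 39% = $43,290.00
Next $211,000 at 34% = $71,740.00
Next $70,000 at 28% = $19,600.00
Next $190,500 at 18.5% = $35,242.50
Remaining $532,250 at 14% = $74,515.00
Fee: $43,290.00 + $71,740.00 + $19,600.00 + $35,242.50 + $74,515.00 = $244,387.50
$244,387.50 exceeds the $219,000 cap, so the fee is capped at $219,000.00.
Referral share: 26% of $219,000.00 = $56,940.00; lead counsel retains $219,000.00 − $56,940.00 = $162,060.00.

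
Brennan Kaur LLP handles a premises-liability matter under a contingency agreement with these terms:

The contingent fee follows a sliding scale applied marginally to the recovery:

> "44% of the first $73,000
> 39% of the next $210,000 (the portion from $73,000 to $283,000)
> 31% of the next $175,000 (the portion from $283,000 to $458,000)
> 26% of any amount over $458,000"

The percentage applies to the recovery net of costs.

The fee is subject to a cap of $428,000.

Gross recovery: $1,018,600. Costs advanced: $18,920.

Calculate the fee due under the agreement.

$309,106.80

Fee base (net of costs): $1,018,600 − $18,920 = $999,680
First $73,000 at 44% = $32,120.00
Next $210,000 at 39% = $81,900.00
Next $175,000 at 31% = $54,250.00
Remaining $541,680 at 26% = $140,836.80
Fee: $32,120.00 + $81,900.00 + $54,250.00 + $140,836.80 = $309,106.80
$309,106.80 is under the $428,000 cap.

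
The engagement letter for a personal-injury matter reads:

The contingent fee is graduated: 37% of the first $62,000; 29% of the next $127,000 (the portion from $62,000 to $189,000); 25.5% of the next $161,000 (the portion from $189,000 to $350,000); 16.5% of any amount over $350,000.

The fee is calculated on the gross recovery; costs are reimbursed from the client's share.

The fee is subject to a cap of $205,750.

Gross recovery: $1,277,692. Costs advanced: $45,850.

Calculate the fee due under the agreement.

Fee base is the gross recovery, $1,277,692; costs are reimbursed separately.
First $62,000 at 37% = $22,940.00
Next $127,000 at 29% = $36,830.00
Next $161,000 at 25.5% = $41,055.00
Remaining $927,692 at 16.5% = $153,069.18
Fee: $22,940.00 + $36,830.00 + $41,055.00 + $153,069.18 = $253,894.18
$253,894.18 exceeds the $205,750 cap, so the fee is capped at $205,750.00.

$205,750.00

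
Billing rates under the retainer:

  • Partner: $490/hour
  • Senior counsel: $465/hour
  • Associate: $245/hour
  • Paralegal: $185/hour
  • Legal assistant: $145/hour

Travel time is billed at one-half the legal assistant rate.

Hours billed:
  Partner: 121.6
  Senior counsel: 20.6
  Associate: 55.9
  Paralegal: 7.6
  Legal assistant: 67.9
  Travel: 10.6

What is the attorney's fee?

Partner: 121.6 × $490 = $59,584.00
Senior counsel: 20.6 × $465 = $9,579.00
Associate: 55.9 × $245 = $13,695.50
Paralegal: 7.6 × $185 = $1,406.00
Legal assistant: 67.9 × $145 = $9,845.50
Subtotal: $59,584.00 + $9,579.00 + $13,695.50 + $1,406.00 + $9,845.50 = $94,110.00
Travel: 10.6 × ($145 ÷ 2) = 10.6 × $72.50 = $768.50
Total: $94,110.00 + $768.50 = $94,878.50

$94,878.50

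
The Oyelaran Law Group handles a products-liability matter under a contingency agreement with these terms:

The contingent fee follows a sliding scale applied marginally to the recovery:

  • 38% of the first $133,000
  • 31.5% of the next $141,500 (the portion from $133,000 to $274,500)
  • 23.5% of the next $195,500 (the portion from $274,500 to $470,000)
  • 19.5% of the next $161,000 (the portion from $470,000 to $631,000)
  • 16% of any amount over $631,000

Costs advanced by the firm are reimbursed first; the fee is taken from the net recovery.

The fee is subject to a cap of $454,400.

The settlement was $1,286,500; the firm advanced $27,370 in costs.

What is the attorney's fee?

Fee base (net of costs): $1,286,500 − $27,370 = $1,259,130
First $133,000 at 38% = $50,540.00
Next $141,500 at 31.5% = $44,572.50
Next $195,500 at 23.5% = $45,942.50
Next $161,000 at 19.5% = $31,395.00
Remaining $628,130 at 16% = $100,500.80
Fee: $50,540.00 + $44,572.50 + $45,942.50 + $31,395.00 + $100,500.80 = $272,950.80
$272,950.80 is under the $454,400 cap.

$272,950.80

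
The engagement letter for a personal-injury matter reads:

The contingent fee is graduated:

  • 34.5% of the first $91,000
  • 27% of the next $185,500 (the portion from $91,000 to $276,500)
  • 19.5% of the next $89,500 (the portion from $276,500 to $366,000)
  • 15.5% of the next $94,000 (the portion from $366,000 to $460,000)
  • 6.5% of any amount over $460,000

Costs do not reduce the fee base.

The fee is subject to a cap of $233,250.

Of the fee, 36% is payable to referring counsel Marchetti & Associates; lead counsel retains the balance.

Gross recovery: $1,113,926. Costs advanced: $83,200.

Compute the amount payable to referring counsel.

$56,162.77

Fee base is the gross recovery, $1,113,926; costs are reimbursed separately.
First $91,000 at 34.5% = $31,395.00
Next $185,500 at 27% = $50,085.00
Next $89,500 at 19.5% = $17,452.50
Next $94,000 at 15.5% = $14,570.00
Remaining $653,926 at 6.5% = $42,505.19
Fee: $31,395.00 + $50,085.00 + $17,452.50 + $14,570.00 + $42,505.19 = $156,007.69
$156,007.69 is under the $233,250 cap.
Referral share: 36% of $156,007.69 = $56,162.77; lead counsel retains $156,007.69 − $56,162.77 = $99,844.92.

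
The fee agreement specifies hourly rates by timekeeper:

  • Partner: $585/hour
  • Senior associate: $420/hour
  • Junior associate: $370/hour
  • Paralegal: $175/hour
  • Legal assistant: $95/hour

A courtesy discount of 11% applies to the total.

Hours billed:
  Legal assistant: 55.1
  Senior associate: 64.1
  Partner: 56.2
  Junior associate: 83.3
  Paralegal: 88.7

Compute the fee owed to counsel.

Partner: 56.2 × $585 = $32,877.00
Senior associate: 64.1 × $420 = $26,922.00
Junior associate: 83.3 × $370 = $30,821.00
Paralegal: 88.7 × $175 = $15,522.50
Legal assistant: 55.1 × $95 = $5,234.50
Subtotal: $111,377.00
Less 11% discount: −$12,251.47
Total: $111,377.00 − $12,251.47 = $99,125.53

$99,125.53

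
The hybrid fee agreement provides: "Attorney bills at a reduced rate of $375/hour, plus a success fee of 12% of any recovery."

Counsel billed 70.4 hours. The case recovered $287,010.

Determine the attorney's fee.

$60,841.20

Hourly: 70.4 × $375 = $26,400.00
Success fee: 12% of $287,010 = $34,441.20
Total: $26,400.00 + $34,441.20 = $60,841.20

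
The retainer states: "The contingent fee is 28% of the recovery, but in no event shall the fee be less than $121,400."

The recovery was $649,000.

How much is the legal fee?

$181,720.00

28% of $649,000 = $181,720.00
That exceeds the $121,400 minimum.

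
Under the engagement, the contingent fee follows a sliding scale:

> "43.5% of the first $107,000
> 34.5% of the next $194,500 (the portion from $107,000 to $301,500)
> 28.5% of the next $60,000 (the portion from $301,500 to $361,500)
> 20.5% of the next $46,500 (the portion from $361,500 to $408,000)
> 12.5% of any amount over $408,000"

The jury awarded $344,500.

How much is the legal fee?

$125,902.50

First $107,000 at 43.5% = $46,545.00
Next $194,500 at 34.5% = $67,102.50
Remaining $43,000 at 28.5% = $12,255.00
Fee: $46,545.00 + $67,102.50 + $12,255.00 = $125,902.50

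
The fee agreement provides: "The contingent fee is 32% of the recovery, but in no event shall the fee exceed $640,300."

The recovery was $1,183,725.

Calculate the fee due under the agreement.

32% of $1,183,725 = $378,792.00
That is under the $640,300 cap.

$378,792.00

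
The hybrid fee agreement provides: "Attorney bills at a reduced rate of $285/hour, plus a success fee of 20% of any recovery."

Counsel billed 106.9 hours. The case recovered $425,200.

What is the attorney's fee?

Hourly: 106.9 × $285 = $30,466.50
Success fee: 20% of $425,200 = $85,040.00
Total: $30,466.50 + $85,040.00 = $115,506.50

$115,506.50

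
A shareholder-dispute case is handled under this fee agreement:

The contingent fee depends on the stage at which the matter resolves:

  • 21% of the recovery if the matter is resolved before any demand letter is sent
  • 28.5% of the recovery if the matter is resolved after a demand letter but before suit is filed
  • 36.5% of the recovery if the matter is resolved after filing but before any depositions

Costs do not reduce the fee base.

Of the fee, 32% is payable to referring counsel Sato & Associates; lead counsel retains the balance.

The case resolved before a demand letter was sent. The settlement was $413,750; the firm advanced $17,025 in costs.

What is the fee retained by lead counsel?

Fee base is the gross recovery, $413,750; costs are reimbursed separately.
The matter resolved before a demand letter was sent, so the 21% rate applies.
$413,750 × 21% = $86,887.50
Referral share: 32% of $86,887.50 = $27,804.00; lead counsel retains $86,887.50 − $27,804.00 = $59,083.50.

$59,083.50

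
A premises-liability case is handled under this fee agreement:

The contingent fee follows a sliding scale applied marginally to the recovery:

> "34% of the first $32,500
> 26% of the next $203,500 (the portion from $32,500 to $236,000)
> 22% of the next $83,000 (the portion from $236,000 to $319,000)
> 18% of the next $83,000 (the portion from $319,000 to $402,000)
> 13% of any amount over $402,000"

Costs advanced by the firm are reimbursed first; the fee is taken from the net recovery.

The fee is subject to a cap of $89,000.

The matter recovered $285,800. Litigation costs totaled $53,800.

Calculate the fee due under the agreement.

Fee base (net of costs): $285,800 − $53,800 = $232,000
First $32,500 at 34% = $11,050.00
Remaining $199,500 at 26% = $51,870.00
Fee: $11,050.00 + $51,870.00 = $62,920.00
$62,920.00 is under the $89,000 cap.

$62,920.00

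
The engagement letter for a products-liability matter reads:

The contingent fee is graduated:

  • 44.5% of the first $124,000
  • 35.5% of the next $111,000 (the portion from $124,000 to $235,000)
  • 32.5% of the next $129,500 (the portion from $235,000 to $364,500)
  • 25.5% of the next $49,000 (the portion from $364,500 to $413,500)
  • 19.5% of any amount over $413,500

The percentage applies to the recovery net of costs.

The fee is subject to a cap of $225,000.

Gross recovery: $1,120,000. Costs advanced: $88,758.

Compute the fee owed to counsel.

Fee base (net of costs): $1,120,000 − $88,758 = $1,031,242
First $124,000 at 44.5% = $55,180.00
Next $111,000 at 35.5% = $39,405.00
Next $129,500 at 32.5% = $42,087.50
Next $49,000 at 25.5% = $12,495.00
Remaining $617,742 at 19.5% = $120,459.69
Fee: $55,180.00 + $39,405.00 + $42,087.50 + $12,495.00 + $120,459.69 = $269,627.19
$269,627.19 exceeds the $225,000 cap, so the fee is capped at $225,000.00.

$225,000.00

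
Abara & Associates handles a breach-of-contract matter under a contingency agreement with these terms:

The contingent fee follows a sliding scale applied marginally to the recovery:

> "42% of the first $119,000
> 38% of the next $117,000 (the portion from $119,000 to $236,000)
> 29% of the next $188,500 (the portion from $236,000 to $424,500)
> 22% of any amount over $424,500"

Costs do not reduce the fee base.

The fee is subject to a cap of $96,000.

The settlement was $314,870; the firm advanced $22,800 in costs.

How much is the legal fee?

Fee base is the gross recovery, $314,870; costs are reimbursed separately.
First $119,000 at 42% = $49,980.00
Next $117,000 at 38% = $44,460.00
Remaining $78,870 at 29% = $22,872.30
Fee: $49,980.00 + $44,460.00 + $22,872.30 = $117,312.30
$117,312.30 exceeds the $96,000 cap, so the fee is capped at $96,000.00.

$96,000.00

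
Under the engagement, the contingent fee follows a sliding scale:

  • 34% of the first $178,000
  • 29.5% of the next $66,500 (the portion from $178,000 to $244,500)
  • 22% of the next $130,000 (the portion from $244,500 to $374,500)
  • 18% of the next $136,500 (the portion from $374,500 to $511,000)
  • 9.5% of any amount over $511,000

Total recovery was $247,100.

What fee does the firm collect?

First $178,000 at 34% = $60,520.00
Next $66,500 at 29.5% = $19,617.50
Remaining $2,600 at 22% = $572.00
Fee: $60,520.00 + $19,617.50 + $572.00 = $80,709.50

$80,709.50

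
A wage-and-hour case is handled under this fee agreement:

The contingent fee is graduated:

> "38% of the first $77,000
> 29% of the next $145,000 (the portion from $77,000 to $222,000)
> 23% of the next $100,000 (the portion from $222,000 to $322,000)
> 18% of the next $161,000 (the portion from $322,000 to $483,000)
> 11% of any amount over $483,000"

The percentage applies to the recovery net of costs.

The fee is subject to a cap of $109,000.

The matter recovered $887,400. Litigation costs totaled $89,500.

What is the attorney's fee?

$109,000.00

Fee base (net of costs): $887,400 − $89,500 = $797,900
First $77,000 at 38% = $29,260.00
Next $145,000 at 29% = $42,050.00
Next $100,000 at 23% = $23,000.00
Next $161,000 at 18% = $28,980.00
Remaining $314,900 at 11% = $34,639.00
Fee: $29,260.00 + $42,050.00 + $23,000.00 + $28,980.00 + $34,639.00 = $157,929.00
$157,929.00 exceeds the $109,000 cap, so the fee is capped at $109,000.00.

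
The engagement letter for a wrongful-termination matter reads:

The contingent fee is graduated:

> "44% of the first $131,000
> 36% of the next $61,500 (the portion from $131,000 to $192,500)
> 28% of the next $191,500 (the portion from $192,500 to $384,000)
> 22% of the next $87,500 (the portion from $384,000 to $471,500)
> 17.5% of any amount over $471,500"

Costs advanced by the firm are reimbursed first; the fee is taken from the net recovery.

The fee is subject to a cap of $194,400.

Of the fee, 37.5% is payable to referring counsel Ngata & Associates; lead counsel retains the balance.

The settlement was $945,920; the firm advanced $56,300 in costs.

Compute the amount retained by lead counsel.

$121,500.00

Fee base (net of costs): $945,920 − $56,300 = $889,620
First $131,000 at 44% = $57,640.00
Next $61,500 at 36% = $22,140.00
Next $191,500 at 28% = $53,620.00
Next $87,500 at 22% = $19,250.00
Remaining $418,120 at 17.5% = $73,171.00
Fee: $57,640.00 + $22,140.00 + $53,620.00 + $19,250.00 + $73,171.00 = $225,821.00
$225,821.00 exceeds the $194,400 cap, so the fee is capped at $194,400.00.
Referral share: 37.5% of $194,400.00 = $72,900.00; lead counsel retains $194,400.00 − $72,900.00 = $121,500.00.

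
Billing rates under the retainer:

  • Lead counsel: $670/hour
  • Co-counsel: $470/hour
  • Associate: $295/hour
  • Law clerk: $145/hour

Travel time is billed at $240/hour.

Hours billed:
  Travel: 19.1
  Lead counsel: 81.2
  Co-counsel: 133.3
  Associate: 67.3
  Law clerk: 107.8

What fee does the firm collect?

Lead counsel: 81.2 × $670 = $54,404.00
Co-counsel: 133.3 × $470 = $62,651.00
Associate: 67.3 × $295 = $19,853.50
Law clerk: 107.8 × $145 = $15,631.00
Subtotal: $54,404.00 + $62,651.00 + $19,853.50 + $15,631.00 = $152,539.50
Travel: 19.1 × $240 = $4,584.00
Total: $152,539.50 + $4,584.00 = $157,123.50

$157,123.50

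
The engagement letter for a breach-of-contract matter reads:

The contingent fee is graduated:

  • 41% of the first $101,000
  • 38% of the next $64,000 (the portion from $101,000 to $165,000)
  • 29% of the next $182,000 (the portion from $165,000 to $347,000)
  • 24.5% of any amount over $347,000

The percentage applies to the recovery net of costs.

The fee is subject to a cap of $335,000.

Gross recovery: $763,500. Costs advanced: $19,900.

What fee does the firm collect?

$215,677.00

Fee base (net of costs): $763,500 − $19,900 = $743,600
First $101,000 at 41% = $41,410.00
Next $64,000 at 38% = $24,320.00
Next $182,000 at 29% = $52,780.00
Remaining $396,600 at 24.5% = $97,167.00
Fee: $41,410.00 + $24,320.00 + $52,780.00 + $97,167.00 = $215,677.00
$215,677.00 is under the $335,000 cap.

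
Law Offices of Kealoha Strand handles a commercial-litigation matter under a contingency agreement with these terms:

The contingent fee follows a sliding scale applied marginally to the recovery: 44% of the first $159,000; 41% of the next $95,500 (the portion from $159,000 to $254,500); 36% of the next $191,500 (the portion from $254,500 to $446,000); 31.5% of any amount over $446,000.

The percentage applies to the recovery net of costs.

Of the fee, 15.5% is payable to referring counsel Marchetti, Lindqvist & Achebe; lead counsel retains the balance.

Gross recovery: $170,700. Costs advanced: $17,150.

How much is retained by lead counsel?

Fee base (net of costs): $170,700 − $17,150 = $153,550
First $153,550 at 44% = $67,562.00
Referral share: 15.5% of $67,562.00 = $10,472.11; lead counsel retains $67,562.00 − $10,472.11 = $57,089.89.

$57,089.89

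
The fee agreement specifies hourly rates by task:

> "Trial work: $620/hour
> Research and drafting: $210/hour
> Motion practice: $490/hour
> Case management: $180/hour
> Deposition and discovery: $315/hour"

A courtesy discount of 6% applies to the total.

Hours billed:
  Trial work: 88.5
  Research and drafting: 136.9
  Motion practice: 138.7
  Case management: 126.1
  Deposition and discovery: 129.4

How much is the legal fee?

Trial work: 88.5 × $620 = $54,870.00
Research and drafting: 136.9 × $210 = $28,749.00
Motion practice: 138.7 × $490 = $67,963.00
Case management: 126.1 × $180 = $22,698.00
Deposition and discovery: 129.4 × $315 = $40,761.00
Subtotal: $215,041.00
Less 6% discount: −$12,902.46
Total: $215,041.00 − $12,902.46 = $202,138.54

$202,138.54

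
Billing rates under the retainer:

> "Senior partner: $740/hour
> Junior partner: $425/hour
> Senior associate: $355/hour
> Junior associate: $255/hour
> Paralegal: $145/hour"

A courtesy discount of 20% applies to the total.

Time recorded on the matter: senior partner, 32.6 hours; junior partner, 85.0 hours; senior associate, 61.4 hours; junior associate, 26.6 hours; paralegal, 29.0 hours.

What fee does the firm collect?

$74,427.20

Senior partner: 32.6 × $740 = $24,124.00
Junior partner: 85.0 × $425 = $36,125.00
Senior associate: 61.4 × $355 = $21,797.00
Junior associate: 26.6 × $255 = $6,783.00
Paralegal: 29.0 × $145 = $4,205.00
Subtotal: $93,034.00
Less 20% discount: −$18,606.80
Total: $93,034.00 − $18,606.80 = $74,427.20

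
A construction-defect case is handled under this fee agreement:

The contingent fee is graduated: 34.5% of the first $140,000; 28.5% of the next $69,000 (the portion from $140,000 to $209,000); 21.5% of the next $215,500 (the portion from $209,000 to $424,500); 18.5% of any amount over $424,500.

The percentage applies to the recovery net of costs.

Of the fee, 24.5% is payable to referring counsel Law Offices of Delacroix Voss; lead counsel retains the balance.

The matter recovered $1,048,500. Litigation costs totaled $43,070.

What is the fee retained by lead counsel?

Fee base (net of costs): $1,048,500 − $43,070 = $1,005,430
First $140,000 at 34.5% = $48,300.00
Next $69,000 at 28.5% = $19,665.00
Next $215,500 at 21.5% = $46,332.50
Remaining $580,930 at 18.5% = $107,472.05
Fee: $48,300.00 + $19,665.00 + $46,332.50 + $107,472.05 = $221,769.55
Referral share: 24.5% of $221,769.55 = $54,333.54; lead counsel retains $221,769.55 − $54,333.54 = $167,436.01.

$167,436.01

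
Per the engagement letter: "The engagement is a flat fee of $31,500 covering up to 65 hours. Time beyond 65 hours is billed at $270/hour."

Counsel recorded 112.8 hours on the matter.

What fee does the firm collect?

Flat fee: $31,500.00
Excess hours: 112.8 − 65 = 47.8
Overrun: 47.8 × $270 = $12,906.00
Total: $31,500.00 + $12,906.00 = $44,406.00

$44,406.00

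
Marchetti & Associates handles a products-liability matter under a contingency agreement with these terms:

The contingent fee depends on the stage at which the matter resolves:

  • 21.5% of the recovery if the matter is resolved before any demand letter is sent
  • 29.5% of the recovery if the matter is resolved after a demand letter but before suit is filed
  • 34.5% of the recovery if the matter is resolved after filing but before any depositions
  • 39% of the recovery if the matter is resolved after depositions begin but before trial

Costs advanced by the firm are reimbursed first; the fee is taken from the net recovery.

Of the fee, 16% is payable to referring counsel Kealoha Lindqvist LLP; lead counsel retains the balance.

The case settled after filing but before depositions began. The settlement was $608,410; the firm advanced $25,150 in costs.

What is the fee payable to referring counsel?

Fee base (net of costs): $608,410 − $25,150 = $583,260
The matter settled after filing but before depositions began, so the 34.5% rate applies.
$583,260 × 34.5% = $201,224.70
Referral share: 16% of $201,224.70 = $32,195.95; lead counsel retains $201,224.70 − $32,195.95 = $169,028.75.

$32,195.95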